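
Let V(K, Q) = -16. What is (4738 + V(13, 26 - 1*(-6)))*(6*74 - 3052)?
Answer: -12314976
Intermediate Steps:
(4738 + V(13, 26 - 1*(-6)))*(6*74 - 3052) = (4738 - 16)*(6*74 - 3052) = 4722*(444 - 3052) = 4722*(-2608) = -12314976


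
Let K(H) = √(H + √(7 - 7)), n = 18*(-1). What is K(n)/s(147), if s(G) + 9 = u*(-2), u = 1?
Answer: -3*I*√2/11 ≈ -0.38569*I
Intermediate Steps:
n = -18
s(G) = -11 (s(G) = -9 + 1*(-2) = -9 - 2 = -11)
K(H) = √H (K(H) = √(H + √0) = √(H + 0) = √H)
K(n)/s(147) = √(-18)/(-11) = (3*I*√2)*(-1/11) = -3*I*√2/11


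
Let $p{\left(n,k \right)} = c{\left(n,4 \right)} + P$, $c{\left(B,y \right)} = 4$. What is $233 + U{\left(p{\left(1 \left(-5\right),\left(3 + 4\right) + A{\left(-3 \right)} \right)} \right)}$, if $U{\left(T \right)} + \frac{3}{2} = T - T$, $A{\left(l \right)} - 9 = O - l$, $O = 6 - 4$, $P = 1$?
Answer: $\frac{463}{2} \approx 231.5$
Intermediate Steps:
$O = 2$ ($O = 6 - 4 = 2$)
$A{\left(l \right)} = 11 - l$ ($A{\left(l \right)} = 9 - \left(-2 + l\right) = 11 - l$)
$p{\left(n,k \right)} = 5$ ($p{\left(n,k \right)} = 4 + 1 = 5$)
$U{\left(T \right)} = - \frac{3}{2}$ ($U{\left(T \right)} = - \frac{3}{2} + \left(T - T\right) = - \frac{3}{2} + 0 = - \frac{3}{2}$)
$233 + U{\left(p{\left(1 \left(-5\right),\left(3 + 4\right) + A{\left(-3 \right)} \right)} \right)} = 233 - \frac{3}{2} = \frac{463}{2}$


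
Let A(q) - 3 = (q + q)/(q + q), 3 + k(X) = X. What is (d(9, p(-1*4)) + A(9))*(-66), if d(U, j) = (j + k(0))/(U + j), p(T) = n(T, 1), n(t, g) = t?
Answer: -858/5 ≈ -171.60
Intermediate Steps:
k(X) = -3 + X
p(T) = T
A(q) = 4 (A(q) = 3 + (q + q)/(q + q) = 3 + (2*q)/((2*q)) = 3 + (2*q)*(1/(2*q)) = 3 + 1 = 4)
d(U, j) = (-3 + j)/(U + j) (d(U, j) = (j + (-3 + 0))/(U + j) = (j - 3)/(U + j) = (-3 + j)/(U + j))
(d(9, p(-1*4)) + A(9))*(-66) = ((-3 - 1*4)/(9 - 1*4) + 4)*(-66) = ((-3 - 4)/(9 - 4) + 4)*(-66) = (-7/5 + 4)*(-66) = (13/5)*(-66) = -858/5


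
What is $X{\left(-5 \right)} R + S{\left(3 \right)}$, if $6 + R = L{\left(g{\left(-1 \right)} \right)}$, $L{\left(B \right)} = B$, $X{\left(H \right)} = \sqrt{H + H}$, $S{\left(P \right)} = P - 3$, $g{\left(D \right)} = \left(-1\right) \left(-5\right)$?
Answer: $- i \sqrt{10} \approx - 3.1623 i$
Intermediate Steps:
$g{\left(D \right)} = 5$
$S{\left(P \right)} = -3 + P$ ($S{\left(P \right)} = P - 3 = -3 + P$)
$X{\left(H \right)} = \sqrt{2} \sqrt{H}$ ($X{\left(H \right)} = \sqrt{2 H} = \sqrt{2} \sqrt{H}$)
$R = -1$ ($R = -6 + 5 = -1$)
$X{\left(-5 \right)} R + S{\left(3 \right)} = \sqrt{2} \sqrt{-5} \left(-1\right) + \left(-3 + 3\right) = \sqrt{2} i \sqrt{5} \left(-1\right) + 0 = i \sqrt{10} \left(-1\right) + 0 = - i \sqrt{10} + 0 = - i \sqrt{10}$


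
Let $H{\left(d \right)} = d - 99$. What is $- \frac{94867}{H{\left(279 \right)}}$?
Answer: $- \frac{94867}{180} \approx -527.04$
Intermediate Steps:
$H{\left(d \right)} = -99 + d$
$- \frac{94867}{H{\left(279 \right)}} = - \frac{94867}{-99 + 279} = - \frac{94867}{180}$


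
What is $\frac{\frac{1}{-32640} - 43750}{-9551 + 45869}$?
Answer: $- \frac{1428000001}{1185419520} \approx -1.2046$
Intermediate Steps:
$\frac{\frac{1}{-32640} - 43750}{-9551 + 45869} = \frac{- \frac{1}{32640} - 43750}{36318} = \left(- \frac{1428000001}{32640}\right) \frac{1}{36318} = - \frac{1428000001}{1185419520}$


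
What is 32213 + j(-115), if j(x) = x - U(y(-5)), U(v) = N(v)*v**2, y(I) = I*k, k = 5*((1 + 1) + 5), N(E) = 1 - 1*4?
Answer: 123973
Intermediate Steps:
N(E) = -3 (N(E) = 1 - 4 = -3)
k = 35 (k = 5*(2 + 5) = 5*7 = 35)
y(I) = 35*I (y(I) = I*35 = 35*I)
U(v) = -3*v**2
j(x) = 91875 + x (j(x) = x - (-3)*(35*(-5))**2 = x - (-3)*(-175)**2 = x - (-3)*30625 = x - 1*(-91875) = x + 91875 = 91875 + x)
32213 + j(-115) = 32213 + (91875 - 115) = 32213 + 91760 = 123973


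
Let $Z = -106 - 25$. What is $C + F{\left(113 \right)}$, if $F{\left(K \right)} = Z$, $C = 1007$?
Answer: $876$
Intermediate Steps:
$Z = -131$ ($Z = -106 - 25 = -131$)
$F{\left(K \right)} = -131$
$C + F{\left(113 \right)} = 1007 - 131 = 876$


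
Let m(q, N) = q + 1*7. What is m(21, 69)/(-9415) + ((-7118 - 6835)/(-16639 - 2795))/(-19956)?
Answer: -523355467/173874831960 ≈ -0.0030100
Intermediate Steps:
m(q, N) = 7 + q (m(q, N) = q + 7 = 7 + q)
m(21, 69)/(-9415) + ((-7118 - 6835)/(-16639 - 2795))/(-19956) = (7 + 21)/(-9415) + ((-7118 - 6835)/(-16639 - 2795))/(-19956) = 28*(-1/9415) - 13953/(-19434)*(-1/19956) = -4/1345 - 13953*(-1/19434)*(-1/19956) = -4/1345 + (4651/6478)*(-1/19956) = -4/1345 - 4651/129274968 = -523355467/173874831960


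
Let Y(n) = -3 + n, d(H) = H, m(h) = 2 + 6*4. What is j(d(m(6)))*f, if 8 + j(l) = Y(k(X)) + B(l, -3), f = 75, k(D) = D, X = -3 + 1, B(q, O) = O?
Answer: -1200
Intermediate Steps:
m(h) = 26 (m(h) = 2 + 24 = 26)
X = -2
j(l) = -16 (j(l) = -8 + ((-3 - 2) - 3) = -8 + (-5 - 3) = -8 - 8 = -16)
j(d(m(6)))*f = -16*75 = -1200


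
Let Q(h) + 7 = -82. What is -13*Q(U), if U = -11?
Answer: 1157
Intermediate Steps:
Q(h) = -89 (Q(h) = -7 - 82 = -89)
-13*Q(U) = -13*(-89) = 1157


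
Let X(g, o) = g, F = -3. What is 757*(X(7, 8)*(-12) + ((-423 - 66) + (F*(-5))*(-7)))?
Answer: -513246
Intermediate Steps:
757*(X(7, 8)*(-12) + ((-423 - 66) + (F*(-5))*(-7))) = 757*(7*(-12) + ((-423 - 66) - 3*(-5)*(-7))) = 757*(-84 + (-489 + 15*(-7))) = 757*(-84 + (-489 - 105)) = 757*(-84 - 594) = 757*(-678) = -513246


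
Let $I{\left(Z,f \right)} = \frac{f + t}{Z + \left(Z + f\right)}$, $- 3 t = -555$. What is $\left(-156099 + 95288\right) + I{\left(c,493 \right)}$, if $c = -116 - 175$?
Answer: $- \frac{5412857}{89} \approx -60819.0$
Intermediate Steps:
$t = 185$ ($t = \left(- \frac{1}{3}\right) \left(-555\right) = 185$)
$c = -291$
$I{\left(Z,f \right)} = \frac{185 + f}{f + 2 Z}$ ($I{\left(Z,f \right)} = \frac{f + 185}{Z + \left(Z + f\right)} = \frac{185 + f}{f + 2 Z}$)
$\left(-156099 + 95288\right) + I{\left(c,493 \right)} = \left(-156099 + 95288\right) + \frac{185 + 493}{493 + 2 \left(-291\right)} = -60811 + \frac{1}{493 - 582} \cdot 678 = -60811 + \frac{1}{-89} \cdot 678 = -60811 - \frac{678}{89} = - \frac{5412857}{89}$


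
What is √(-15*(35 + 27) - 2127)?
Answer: I*√3057 ≈ 55.29*I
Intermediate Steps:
√(-15*(35 + 27) - 2127) = √(-15*62 - 2127) = √(-930 - 2127) = √(-3057) = I*√3057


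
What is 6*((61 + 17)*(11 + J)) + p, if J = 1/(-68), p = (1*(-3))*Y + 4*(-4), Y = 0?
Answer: 87127/17 ≈ 5125.1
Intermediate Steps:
p = -16 (p = (1*(-3))*0 + 4*(-4) = -3*0 - 16 = 0 - 16 = -16)
J = -1/68 ≈ -0.014706
6*((61 + 17)*(11 + J)) + p = 6*((61 + 17)*(11 - 1/68)) - 16 = 6*(78*(747/68)) - 16 = 6*(29133/34) - 16 = 87399/17 - 16 = 87127/17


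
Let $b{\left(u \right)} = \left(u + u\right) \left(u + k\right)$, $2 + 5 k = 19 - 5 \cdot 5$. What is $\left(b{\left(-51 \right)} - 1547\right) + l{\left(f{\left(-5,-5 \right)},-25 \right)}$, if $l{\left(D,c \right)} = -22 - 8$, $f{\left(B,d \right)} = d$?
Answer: $\frac{18941}{5} \approx 3788.2$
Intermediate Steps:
$k = - \frac{8}{5}$ ($k = - \frac{2}{5} + \frac{19 - 5 \cdot 5}{5} = - \frac{2}{5} + \frac{19 - 25}{5} = - \frac{2}{5} + \frac{1}{5} \left(-6\right) = - \frac{2}{5} - \frac{6}{5} = - \frac{8}{5} \approx -1.6$)
$b{\left(u \right)} = 2 u \left(- \frac{8}{5} + u\right)$ ($b{\left(u \right)} = \left(u + u\right) \left(u - \frac{8}{5}\right) = 2 u \left(- \frac{8}{5} + u\right)$)
$l{\left(D,c \right)} = -30$ ($l{\left(D,c \right)} = -22 + \left(-12 + 4\right) = -22 - 8 = -30$)
$\left(b{\left(-51 \right)} - 1547\right) + l{\left(f{\left(-5,-5 \right)},-25 \right)} = \left(\frac{2}{5} \left(-51\right) \left(-8 + 5 \left(-51\right)\right) - 1547\right) - 30 = \left(\frac{2}{5} \left(-51\right) \left(-8 - 255\right) - 1547\right) - 30 = \left(\frac{2}{5} \left(-51\right) \left(-263\right) - 1547\right) - 30 = \left(\frac{26826}{5} - 1547\right) - 30 = \frac{19091}{5} - 30 = \frac{18941}{5}$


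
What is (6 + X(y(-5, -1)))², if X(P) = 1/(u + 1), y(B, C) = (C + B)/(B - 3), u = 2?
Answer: 361/9 ≈ 40.111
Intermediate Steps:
y(B, C) = (B + C)/(-3 + B)
X(P) = ⅓ (X(P) = 1/(2 + 1) = 1/3 = ⅓)
(6 + X(y(-5, -1)))² = (6 + ⅓)² = (19/3)² = 361/9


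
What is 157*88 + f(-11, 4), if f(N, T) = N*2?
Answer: 13794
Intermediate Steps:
f(N, T) = 2*N
157*88 + f(-11, 4) = 157*88 + 2*(-11) = 13816 - 22 = 13794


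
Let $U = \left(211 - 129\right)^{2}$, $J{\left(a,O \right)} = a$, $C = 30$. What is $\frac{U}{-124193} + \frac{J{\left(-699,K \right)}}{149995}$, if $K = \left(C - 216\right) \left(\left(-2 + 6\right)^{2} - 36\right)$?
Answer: $- \frac{1095377287}{18628329035} \approx -0.058802$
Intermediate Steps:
$K = 3720$ ($K = \left(30 - 216\right) \left(\left(-2 + 6\right)^{2} - 36\right) = - 186 \left(4^{2} - 36\right) = - 186 \left(16 - 36\right) = \left(-186\right) \left(-20\right) = 3720$)
$U = 6724$ ($U = 82^{2} = 6724$)
$\frac{U}{-124193} + \frac{J{\left(-699,K \right)}}{149995} = \frac{6724}{-124193} - \frac{699}{149995} = 6724 \left(- \frac{1}{124193}\right) - \frac{699}{149995} = - \frac{6724}{124193} - \frac{699}{149995} = - \frac{1095377287}{18628329035}$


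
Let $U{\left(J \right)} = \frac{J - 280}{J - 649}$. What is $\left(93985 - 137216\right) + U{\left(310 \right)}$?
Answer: $- \frac{4885113}{113} \approx -43231.0$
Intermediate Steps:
$U{\left(J \right)} = \frac{-280 + J}{-649 + J}$
$\left(93985 - 137216\right) + U{\left(310 \right)} = \left(93985 - 137216\right) + \frac{-280 + 310}{-649 + 310} = -43231 + \frac{1}{-339} \cdot 30 = -43231 - \frac{10}{113} = - \frac{4885113}{113}$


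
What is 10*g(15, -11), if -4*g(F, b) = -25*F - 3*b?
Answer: 855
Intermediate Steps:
g(F, b) = 3*b/4 + 25*F/4 (g(F, b) = -(-25*F - 3*b)/4 = 3*b/4 + 25*F/4)
10*g(15, -11) = 10*((¾)*(-11) + (25/4)*15) = 10*(-33/4 + 375/4) = 10*(171/2) = 855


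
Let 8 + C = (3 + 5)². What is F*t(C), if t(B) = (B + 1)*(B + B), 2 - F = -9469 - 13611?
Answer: 147355488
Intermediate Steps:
F = 23082 (F = 2 - (-9469 - 13611) = 2 - 1*(-23080) = 2 + 23080 = 23082)
C = 56 (C = -8 + (3 + 5)² = -8 + 8² = -8 + 64 = 56)
t(B) = 2*B*(1 + B) (t(B) = (1 + B)*(2*B) = 2*B*(1 + B))
F*t(C) = 23082*(2*56*(1 + 56)) = 23082*(2*56*57) = 23082*6384 = 147355488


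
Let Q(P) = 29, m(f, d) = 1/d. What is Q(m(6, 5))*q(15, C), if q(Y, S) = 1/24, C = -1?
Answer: 29/24 ≈ 1.2083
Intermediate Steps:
q(Y, S) = 1/24
Q(m(6, 5))*q(15, C) = 29*(1/24) = 29/24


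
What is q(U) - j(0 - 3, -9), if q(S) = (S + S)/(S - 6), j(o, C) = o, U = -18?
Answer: 9/2 ≈ 4.5000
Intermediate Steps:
q(S) = 2*S/(-6 + S) (q(S) = (2*S)/(-6 + S) = 2*S/(-6 + S))
q(U) - j(0 - 3, -9) = 2*(-18)/(-6 - 18) - (0 - 3) = 2*(-18)/(-24) - 1*(-3) = 2*(-18)*(-1/24) + 3 = 3/2 + 3 = 9/2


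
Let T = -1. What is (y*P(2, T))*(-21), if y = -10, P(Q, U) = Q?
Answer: 420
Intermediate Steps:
(y*P(2, T))*(-21) = -10*2*(-21) = -20*(-21) = 420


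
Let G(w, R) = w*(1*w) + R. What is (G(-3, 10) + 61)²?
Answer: 6400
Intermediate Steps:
G(w, R) = R + w² (G(w, R) = w*w + R = w² + R = R + w²)
(G(-3, 10) + 61)² = ((10 + (-3)²) + 61)² = ((10 + 9) + 61)² = (19 + 61)² = 80² = 6400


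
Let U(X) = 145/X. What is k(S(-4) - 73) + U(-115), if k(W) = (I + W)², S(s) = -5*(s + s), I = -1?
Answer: 26559/23 ≈ 1154.7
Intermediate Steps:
S(s) = -10*s
k(W) = (-1 + W)²
k(S(-4) - 73) + U(-115) = (-1 + (-10*(-4) - 73))² + 145/(-115) = (-1 + (40 - 73))² + 145*(-1/115) = (-1 - 33)² - 29/23 = (-34)² - 29/23 = 1156 - 29/23 = 26559/23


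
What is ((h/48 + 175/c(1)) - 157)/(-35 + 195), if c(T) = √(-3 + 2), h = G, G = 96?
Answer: -31/32 - 35*I/32 ≈ -0.96875 - 1.0938*I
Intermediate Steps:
h = 96
c(T) = I (c(T) = √(-1) = I)
((h/48 + 175/c(1)) - 157)/(-35 + 195) = ((96/48 + 175/I) - 157)/(-35 + 195) = ((96*(1/48) + 175*(-I)) - 157)/160 = ((2 - 175*I) - 157)*(1/160) = (-155 - 175*I)*(1/160) = -31/32 - 35*I/32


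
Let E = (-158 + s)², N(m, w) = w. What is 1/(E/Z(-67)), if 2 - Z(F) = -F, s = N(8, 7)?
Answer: -65/22801 ≈ -0.0028508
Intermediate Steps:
s = 7
Z(F) = 2 + F (Z(F) = 2 - (-1)*F = 2 + F)
E = 22801 (E = (-158 + 7)² = (-151)² = 22801)
1/(E/Z(-67)) = 1/(22801/(2 - 67)) = 1/(22801/(-65)) = 1/(22801*(-1/65)) = 1/(-22801/65) = -65/22801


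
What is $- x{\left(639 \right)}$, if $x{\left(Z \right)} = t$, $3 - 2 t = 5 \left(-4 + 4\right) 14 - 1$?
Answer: $-2$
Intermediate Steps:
$t = 2$ ($t = \frac{3}{2} - \frac{5 \left(-4 + 4\right) 14 - 1}{2} = \frac{3}{2} - \frac{5 \cdot 0 \cdot 14 - 1}{2} = \frac{3}{2} - \frac{0 \cdot 14 - 1}{2} = \frac{3}{2} - \frac{0 - 1}{2} = \frac{3}{2} - - \frac{1}{2} = \frac{3}{2} + \frac{1}{2} = 2$)
$x{\left(Z \right)} = 2$
$- x{\left(639 \right)} = \left(-1\right) 2 = -2$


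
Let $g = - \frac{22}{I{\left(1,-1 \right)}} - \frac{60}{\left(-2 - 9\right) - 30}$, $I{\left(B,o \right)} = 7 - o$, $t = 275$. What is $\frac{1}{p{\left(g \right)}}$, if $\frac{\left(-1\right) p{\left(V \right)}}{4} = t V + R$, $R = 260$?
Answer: $\frac{41}{15385} \approx 0.0026649$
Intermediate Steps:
$g = - \frac{211}{164}$ ($g = - \frac{22}{7 - -1} - \frac{60}{\left(-2 - 9\right) - 30} = - \frac{22}{7 + 1} - \frac{60}{-11 - 30} = - \frac{22}{8} - \frac{60}{-41} = \left(-22\right) \frac{1}{8} - - \frac{60}{41} = - \frac{11}{4} + \frac{60}{41} = - \frac{211}{164} \approx -1.2866$)
$p{\left(V \right)} = -1040 - 1100 V$ ($p{\left(V \right)} = - 4 \left(275 V + 260\right) = - 4 \left(260 + 275 V\right) = -1040 - 1100 V$)
$\frac{1}{p{\left(g \right)}} = \frac{1}{-1040 - - \frac{58025}{41}} = \frac{1}{-1040 + \frac{58025}{41}} = \frac{1}{\frac{15385}{41}} = \frac{41}{15385}$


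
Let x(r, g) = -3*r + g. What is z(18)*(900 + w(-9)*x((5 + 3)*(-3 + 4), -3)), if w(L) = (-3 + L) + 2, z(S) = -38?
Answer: -44460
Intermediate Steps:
x(r, g) = g - 3*r
w(L) = -1 + L
z(18)*(900 + w(-9)*x((5 + 3)*(-3 + 4), -3)) = -38*(900 + (-1 - 9)*(-3 - 3*(5 + 3)*(-3 + 4))) = -38*(900 - 10*(-3 - 24)) = -38*(900 - 10*(-27)) = -38*(900 + 270) = -38*1170 = -44460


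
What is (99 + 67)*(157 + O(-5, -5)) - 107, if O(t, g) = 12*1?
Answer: 27947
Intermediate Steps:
O(t, g) = 12
(99 + 67)*(157 + O(-5, -5)) - 107 = (99 + 67)*(157 + 12) - 107 = 166*169 - 107 = 28054 - 107 = 27947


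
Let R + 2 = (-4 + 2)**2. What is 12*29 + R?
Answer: 350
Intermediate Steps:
R = 2 (R = -2 + (-4 + 2)**2 = -2 + (-2)**2 = -2 + 4 = 2)
12*29 + R = 12*29 + 2 = 348 + 2 = 350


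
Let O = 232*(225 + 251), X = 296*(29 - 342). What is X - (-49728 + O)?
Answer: -153352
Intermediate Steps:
X = -92648 (X = 296*(-313) = -92648)
O = 110432 (O = 232*476 = 110432)
X - (-49728 + O) = -92648 - (-49728 + 110432) = -92648 - 1*60704 = -92648 - 60704 = -153352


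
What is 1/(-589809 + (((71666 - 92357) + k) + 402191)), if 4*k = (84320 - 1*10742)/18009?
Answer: -12006/2500945591 ≈ -4.8006e-6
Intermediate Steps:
k = 12263/12006 (k = ((84320 - 1*10742)/18009)/4 = ((84320 - 10742)*(1/18009))/4 = (73578*(1/18009))/4 = (¼)*(24526/6003) = 12263/12006 ≈ 1.0214)
1/(-589809 + (((71666 - 92357) + k) + 402191)) = 1/(-589809 + (((71666 - 92357) + 12263/12006) + 402191)) = 1/(-589809 + ((-20691 + 12263/12006) + 402191)) = 1/(-589809 + (-248403883/12006 + 402191)) = 1/(-589809 + 4580301263/12006) = 1/(-2500945591/12006) = -12006/2500945591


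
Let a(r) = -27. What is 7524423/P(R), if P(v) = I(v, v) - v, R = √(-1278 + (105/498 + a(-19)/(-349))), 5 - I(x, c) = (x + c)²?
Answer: 12919859602734706218/8784627606049507 + 217959961041*I*√4288445874970/43923138030247535 ≈ 1470.7 + 10.276*I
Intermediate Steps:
I(x, c) = 5 - (c + x)² (I(x, c) = 5 - (x + c)² = 5 - (c + x)²)
R = I*√4288445874970/57934 (R = √(-1278 + (105/498 - 27/(-349))) = √(-1278 + (105*(1/498) - 27*(-1/349))) = √(-1278 + (35/166 + 27/349)) = √(-1278 + 16697/57934) = √(-74022955/57934) = I*√4288445874970/57934 ≈ 35.745*I)
P(v) = 5 - v - 4*v² (P(v) = (5 - (v + v)²) - v = (5 - (2*v)²) - v = (5 - 4*v²) - v = 5 - v - 4*v²)
7524423/P(R) = 7524423/(5 - I*√4288445874970/57934 - 4*(I*√4288445874970/57934)²) = 7524423/(5 - I*√4288445874970/57934 - 4*(-74022955/57934)) = 7524423/(5 - I*√4288445874970/57934 + 148045910/28967) = 7524423/(148190745/28967 - I*√4288445874970/57934)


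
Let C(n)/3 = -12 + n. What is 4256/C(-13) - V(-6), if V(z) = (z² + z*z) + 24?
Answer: -11456/75 ≈ -152.75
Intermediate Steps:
V(z) = 24 + 2*z² (V(z) = (z² + z²) + 24 = 2*z² + 24 = 24 + 2*z²)
C(n) = -36 + 3*n (C(n) = 3*(-12 + n) = -36 + 3*n)
4256/C(-13) - V(-6) = 4256/(-36 + 3*(-13)) - (24 + 2*(-6)²) = 4256/(-36 - 39) - (24 + 2*36) = 4256/(-75) - (24 + 72) = 4256*(-1/75) - 1*96 = -4256/75 - 96 = -11456/75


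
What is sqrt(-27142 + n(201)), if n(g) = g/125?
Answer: I*sqrt(16962745)/25 ≈ 164.74*I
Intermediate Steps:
n(g) = g/125 (n(g) = g*(1/125) = g/125)
sqrt(-27142 + n(201)) = sqrt(-27142 + (1/125)*201) = sqrt(-27142 + 201/125) = sqrt(-3392549/125) = I*sqrt(16962745)/25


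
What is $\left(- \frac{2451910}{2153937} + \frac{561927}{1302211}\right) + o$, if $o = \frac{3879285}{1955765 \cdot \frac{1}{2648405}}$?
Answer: $\frac{5763421465246004960544212}{1097137404500007171} \approx 5.2531 \cdot 10^{6}$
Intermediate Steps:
$o = \frac{2054783558085}{391153}$ ($o = \frac{3879285}{1955765 \cdot \frac{1}{2648405}} = \frac{3879285}{\frac{391153}{529681}} = 3879285 \cdot \frac{529681}{391153} = \frac{2054783558085}{391153} \approx 5.2531 \cdot 10^{6}$)
$\left(- \frac{2451910}{2153937} + \frac{561927}{1302211}\right) + o = \left(- \frac{2451910}{2153937} + \frac{561927}{1302211}\right) + \frac{2054783558085}{391153} = - \frac{1982548816411}{2804880454707} + \frac{2054783558085}{391153} = \frac{5763421465246004960544212}{1097137404500007171}$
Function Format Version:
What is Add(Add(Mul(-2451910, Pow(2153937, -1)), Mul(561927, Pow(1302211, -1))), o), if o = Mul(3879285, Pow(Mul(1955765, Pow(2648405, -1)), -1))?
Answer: Rational(5763421465246004960544212, 1097137404500007171) ≈ 5.2531e+6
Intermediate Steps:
o = Rational(2054783558085, 391153) (o = Mul(3879285, Pow(Mul(1955765, Rational(1, 2648405)), -1)) = Mul(3879285, Pow(Rational(391153, 529681), -1)) = Mul(3879285, Rational(529681, 391153)) = Rational(2054783558085, 391153) ≈ 5.2531e+6)
Add(Add(Mul(-2451910, Pow(2153937, -1)), Mul(561927, Pow(1302211, -1))), o) = Add(Add(Mul(-2451910, Pow(2153937, -1)), Mul(561927, Pow(1302211, -1))), Rational(2054783558085, 391153)) = Add(Add(Mul(-2451910, Rational(1, 2153937)), Mul(561927, Rational(1, 1302211))), Rational(2054783558085, 391153)) = Add(Add(Rational(-2451910, 2153937), Rational(561927, 1302211)), Rational(2054783558085, 391153)) = Add(Rational(-1982548816411, 2804880454707), Rational(2054783558085, 391153)) = Rational(5763421465246004960544212, 1097137404500007171)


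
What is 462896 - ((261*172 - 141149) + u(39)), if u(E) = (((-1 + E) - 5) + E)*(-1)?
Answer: 559225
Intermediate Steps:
u(E) = 6 - 2*E (u(E) = ((-6 + E) + E)*(-1) = (-6 + 2*E)*(-1) = 6 - 2*E)
462896 - ((261*172 - 141149) + u(39)) = 462896 - ((261*172 - 141149) + (6 - 2*39)) = 462896 - ((44892 - 141149) + (6 - 78)) = 462896 - (-96257 - 72) = 462896 - 1*(-96329) = 462896 + 96329 = 559225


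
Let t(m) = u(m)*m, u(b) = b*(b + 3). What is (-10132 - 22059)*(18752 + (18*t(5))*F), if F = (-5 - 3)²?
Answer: -8020452032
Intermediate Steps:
u(b) = b*(3 + b)
F = 64 (F = (-8)² = 64)
t(m) = m²*(3 + m) (t(m) = (m*(3 + m))*m = m²*(3 + m))
(-10132 - 22059)*(18752 + (18*t(5))*F) = (-10132 - 22059)*(18752 + (18*(5²*(3 + 5)))*64) = -32191*(18752 + (18*(25*8))*64) = -32191*(18752 + (18*200)*64) = -32191*(18752 + 3600*64) = -32191*(18752 + 230400) = -32191*249152 = -8020452032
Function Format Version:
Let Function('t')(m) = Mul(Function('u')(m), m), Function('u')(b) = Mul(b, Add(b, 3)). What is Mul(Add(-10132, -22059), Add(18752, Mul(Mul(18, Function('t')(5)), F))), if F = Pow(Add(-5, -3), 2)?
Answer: -8020452032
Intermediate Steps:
Function('u')(b) = Mul(b, Add(3, b))
F = 64 (F = Pow(-8, 2) = 64)
Function('t')(m) = Mul(Pow(m, 2), Add(3, m)) (Function('t')(m) = Mul(Mul(m, Add(3, m)), m) = Mul(Pow(m, 2), Add(3, m)))
Mul(Add(-10132, -22059), Add(18752, Mul(Mul(18, Function('t')(5)), F))) = Mul(Add(-10132, -22059), Add(18752, Mul(Mul(18, Mul(Pow(5, 2), Add(3, 5))), 64))) = Mul(-32191, Add(18752, Mul(Mul(18, Mul(25, 8)), 64))) = Mul(-32191, Add(18752, Mul(Mul(18, 200), 64))) = Mul(-32191, Add(18752, Mul(3600, 64))) = Mul(-32191, Add(18752, 230400)) = Mul(-32191, 249152) = -8020452032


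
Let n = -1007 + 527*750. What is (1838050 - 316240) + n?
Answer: 1916053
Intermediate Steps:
n = 394243 (n = -1007 + 395250 = 394243)
(1838050 - 316240) + n = (1838050 - 316240) + 394243 = 1521810 + 394243 = 1916053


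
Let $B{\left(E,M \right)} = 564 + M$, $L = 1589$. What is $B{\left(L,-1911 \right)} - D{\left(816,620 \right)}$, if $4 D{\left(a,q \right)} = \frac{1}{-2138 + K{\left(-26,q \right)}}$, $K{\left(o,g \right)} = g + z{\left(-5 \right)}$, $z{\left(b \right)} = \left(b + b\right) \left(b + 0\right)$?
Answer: $- \frac{7909583}{5872} \approx -1347.0$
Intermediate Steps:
$z{\left(b \right)} = 2 b^{2}$ ($z{\left(b \right)} = 2 b b = 2 b^{2}$)
$K{\left(o,g \right)} = 50 + g$ ($K{\left(o,g \right)} = g + 2 \left(-5\right)^{2} = g + 2 \cdot 25 = g + 50 = 50 + g$)
$D{\left(a,q \right)} = \frac{1}{4 \left(-2088 + q\right)}$ ($D{\left(a,q \right)} = \frac{1}{4 \left(-2138 + \left(50 + q\right)\right)} = \frac{1}{4 \left(-2088 + q\right)}$)
$B{\left(L,-1911 \right)} - D{\left(816,620 \right)} = \left(564 - 1911\right) - \frac{1}{4 \left(-2088 + 620\right)} = -1347 - \frac{1}{4 \left(-1468\right)} = -1347 - \frac{1}{4} \left(- \frac{1}{1468}\right) = -1347 - - \frac{1}{5872} = -1347 + \frac{1}{5872} = - \frac{7909583}{5872}$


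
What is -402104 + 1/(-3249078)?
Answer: -1306467260113/3249078 ≈ -4.0210e+5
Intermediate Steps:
-402104 + 1/(-3249078) = -402104 - 1/3249078 = -1306467260113/3249078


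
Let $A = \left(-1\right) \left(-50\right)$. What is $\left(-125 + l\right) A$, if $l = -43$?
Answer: $-8400$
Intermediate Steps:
$A = 50$
$\left(-125 + l\right) A = \left(-125 - 43\right) 50 = \left(-168\right) 50 = -8400$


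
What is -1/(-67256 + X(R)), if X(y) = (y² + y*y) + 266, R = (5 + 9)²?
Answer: -1/9842 ≈ -0.00010161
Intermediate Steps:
R = 196 (R = 14² = 196)
X(y) = 266 + 2*y² (X(y) = (y² + y²) + 266 = 2*y² + 266 = 266 + 2*y²)
-1/(-67256 + X(R)) = -1/(-67256 + (266 + 2*196²)) = -1/(-67256 + (266 + 2*38416)) = -1/(-67256 + (266 + 76832)) = -1/(-67256 + 77098) = -1/9842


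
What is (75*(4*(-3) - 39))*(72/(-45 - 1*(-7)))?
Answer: 137700/19 ≈ 7247.4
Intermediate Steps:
(75*(4*(-3) - 39))*(72/(-45 - 1*(-7))) = (75*(-12 - 39))*(72/(-45 + 7)) = (75*(-51))*(72/(-38)) = -275400*(-1)/38 = -3825*(-36/19) = 137700/19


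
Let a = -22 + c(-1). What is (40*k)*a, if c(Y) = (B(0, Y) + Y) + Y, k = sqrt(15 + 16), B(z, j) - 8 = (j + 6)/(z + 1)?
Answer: -440*sqrt(31) ≈ -2449.8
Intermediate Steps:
B(z, j) = 8 + (6 + j)/(1 + z) (B(z, j) = 8 + (j + 6)/(z + 1) = 8 + (6 + j)/(1 + z))
k = sqrt(31) ≈ 5.5678
c(Y) = 14 + 3*Y (c(Y) = ((14 + Y + 8*0)/(1 + 0) + Y) + Y = ((14 + Y + 0)/1 + Y) + Y = (1*(14 + Y) + Y) + Y = ((14 + Y) + Y) + Y = (14 + 2*Y) + Y = 14 + 3*Y)
a = -11 (a = -22 + (14 + 3*(-1)) = -22 + (14 - 3) = -22 + 11 = -11)
(40*k)*a = (40*sqrt(31))*(-11) = -440*sqrt(31)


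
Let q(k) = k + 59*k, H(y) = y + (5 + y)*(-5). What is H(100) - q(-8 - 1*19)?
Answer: 1195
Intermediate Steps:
H(y) = -25 - 4*y (H(y) = y + (-25 - 5*y) = -25 - 4*y)
q(k) = 60*k
H(100) - q(-8 - 1*19) = (-25 - 4*100) - 60*(-8 - 1*19) = (-25 - 400) - 60*(-8 - 19) = -425 - 60*(-27) = -425 - 1*(-1620) = -425 + 1620 = 1195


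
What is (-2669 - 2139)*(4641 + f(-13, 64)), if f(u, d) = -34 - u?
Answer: -22212960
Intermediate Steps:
(-2669 - 2139)*(4641 + f(-13, 64)) = (-2669 - 2139)*(4641 + (-34 - 1*(-13))) = -4808*(4641 + (-34 + 13)) = -4808*(4641 - 21) = -4808*4620 = -22212960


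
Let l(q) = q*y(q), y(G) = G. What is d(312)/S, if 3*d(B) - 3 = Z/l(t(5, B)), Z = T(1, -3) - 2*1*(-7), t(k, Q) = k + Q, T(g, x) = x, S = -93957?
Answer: -301478/28324934919 ≈ -1.0644e-5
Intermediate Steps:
t(k, Q) = Q + k
l(q) = q**2 (l(q) = q*q = q**2)
Z = 11 (Z = -3 - 2*1*(-7) = -3 - 2*(-7) = -3 + 14 = 11)
d(B) = 1 + 11/(3*(5 + B)**2) (d(B) = 1 + (11/((B + 5)**2))/3 = 1 + (11/((5 + B)**2))/3 = 1 + (11/(5 + B)**2)/3 = 1 + 11/(3*(5 + B)**2))
d(312)/S = (1 + 11/(3*(5 + 312)**2))/(-93957) = (1 + (11/3)/317**2)*(-1/93957) = (1 + (11/3)*(1/100489))*(-1/93957) = (1 + 11/301467)*(-1/93957) = (301478/301467)*(-1/93957) = -301478/28324934919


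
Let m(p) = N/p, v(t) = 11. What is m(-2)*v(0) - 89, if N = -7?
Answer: -101/2 ≈ -50.500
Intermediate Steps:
m(p) = -7/p
m(-2)*v(0) - 89 = -7/(-2)*11 - 89 = -7*(-1/2)*11 - 89 = (7/2)*11 - 89 = 77/2 - 89 = -101/2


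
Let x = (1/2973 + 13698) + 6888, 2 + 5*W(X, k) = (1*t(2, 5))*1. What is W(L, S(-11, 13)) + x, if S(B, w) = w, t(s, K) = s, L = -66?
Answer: 61202179/2973 ≈ 20586.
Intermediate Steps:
W(X, k) = 0 (W(X, k) = -⅖ + ((1*2)*1)/5 = -⅖ + (2*1)/5 = -⅖ + (⅕)*2 = -⅖ + ⅖ = 0)
x = 61202179/2973 (x = (1/2973 + 13698) + 6888 = 40724155/2973 + 6888 = 61202179/2973 ≈ 20586.)
W(L, S(-11, 13)) + x = 0 + 61202179/2973 = 61202179/2973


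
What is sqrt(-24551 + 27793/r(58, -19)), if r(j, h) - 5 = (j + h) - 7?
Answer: I*sqrt(32581978)/37 ≈ 154.27*I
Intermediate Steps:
r(j, h) = -2 + h + j (r(j, h) = 5 + ((j + h) - 7) = 5 + ((h + j) - 7) = 5 + (-7 + h + j) = -2 + h + j)
sqrt(-24551 + 27793/r(58, -19)) = sqrt(-24551 + 27793/(-2 - 19 + 58)) = sqrt(-24551 + 27793/37) = sqrt(-880594/37) = I*sqrt(32581978)/37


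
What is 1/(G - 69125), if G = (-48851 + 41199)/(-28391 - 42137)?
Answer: -17632/1218810087 ≈ -1.4467e-5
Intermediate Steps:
G = 1913/17632 (G = -7652/(-70528) = -7652*(-1/70528) = 1913/17632 ≈ 0.10850)
1/(G - 69125) = 1/(1913/17632 - 69125) = 1/(-1218810087/17632) = -17632/1218810087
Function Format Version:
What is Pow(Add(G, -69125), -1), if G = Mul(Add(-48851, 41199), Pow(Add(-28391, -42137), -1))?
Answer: Rational(-17632, 1218810087) ≈ -1.4467e-5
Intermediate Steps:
G = Rational(1913, 17632) (G = Mul(-7652, Pow(-70528, -1)) = Mul(-7652, Rational(-1, 70528)) = Rational(1913, 17632) ≈ 0.10850)
Pow(Add(G, -69125), -1) = Pow(Add(Rational(1913, 17632), -69125), -1) = Pow(Rational(-1218810087, 17632), -1) = Rational(-17632, 1218810087)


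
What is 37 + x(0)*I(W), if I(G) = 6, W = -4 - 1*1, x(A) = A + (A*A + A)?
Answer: 37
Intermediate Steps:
x(A) = A² + 2*A (x(A) = A + (A² + A) = A + (A + A²) = A² + 2*A)
W = -5 (W = -4 - 1 = -5)
37 + x(0)*I(W) = 37 + (0*(2 + 0))*6 = 37 + (0*2)*6 = 37 + 0*6 = 37 + 0 = 37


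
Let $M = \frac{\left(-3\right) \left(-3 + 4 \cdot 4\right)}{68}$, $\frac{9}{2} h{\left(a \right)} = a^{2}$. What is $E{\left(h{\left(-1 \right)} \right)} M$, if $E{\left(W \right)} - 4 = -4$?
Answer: $0$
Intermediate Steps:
$h{\left(a \right)} = \frac{2 a^{2}}{9}$
$E{\left(W \right)} = 0$ ($E{\left(W \right)} = 4 - 4 = 0$)
$M = - \frac{39}{68}$ ($M = - 3 \left(-3 + 16\right) \frac{1}{68} = \left(-3\right) 13 \cdot \frac{1}{68} = \left(-39\right) \frac{1}{68} = - \frac{39}{68} \approx -0.57353$)
$E{\left(h{\left(-1 \right)} \right)} M = 0 \left(- \frac{39}{68}\right) = 0$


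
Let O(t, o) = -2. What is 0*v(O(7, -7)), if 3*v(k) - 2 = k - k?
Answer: 0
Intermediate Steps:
v(k) = ⅔ (v(k) = ⅔ + (k - k)/3 = ⅔ + (⅓)*0 = ⅔ + 0 = ⅔)
0*v(O(7, -7)) = 0*(⅔) = 0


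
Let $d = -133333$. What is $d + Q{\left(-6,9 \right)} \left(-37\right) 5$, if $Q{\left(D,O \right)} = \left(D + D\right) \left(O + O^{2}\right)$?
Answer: $66467$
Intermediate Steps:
$Q{\left(D,O \right)} = 2 D \left(O + O^{2}\right)$
$d + Q{\left(-6,9 \right)} \left(-37\right) 5 = -133333 + 2 \left(-6\right) 9 \left(1 + 9\right) \left(-37\right) 5 = -133333 + 2 \left(-6\right) 9 \cdot 10 \left(-37\right) 5 = -133333 + \left(-1080\right) \left(-37\right) 5 = -133333 + 39960 \cdot 5 = -133333 + 199800 = 66467$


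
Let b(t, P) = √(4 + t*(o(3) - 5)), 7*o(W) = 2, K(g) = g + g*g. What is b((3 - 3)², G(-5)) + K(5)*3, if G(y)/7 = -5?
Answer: 92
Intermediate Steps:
K(g) = g + g²
o(W) = 2/7 (o(W) = (⅐)*2 = 2/7)
G(y) = -35 (G(y) = 7*(-5) = -35)
b(t, P) = √(4 - 33*t/7) (b(t, P) = √(4 + t*(2/7 - 5)) = √(4 + t*(-33/7)) = √(4 - 33*t/7))
b((3 - 3)², G(-5)) + K(5)*3 = √(196 - 231*(3 - 3)²)/7 + (5*(1 + 5))*3 = √(196 - 231*0²)/7 + (5*6)*3 = √(196 - 231*0)/7 + 30*3 = √(196 + 0)/7 + 90 = √196/7 + 90 = (⅐)*14 + 90 = 2 + 90 = 92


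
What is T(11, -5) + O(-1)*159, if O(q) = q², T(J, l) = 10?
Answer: 169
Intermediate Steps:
T(11, -5) + O(-1)*159 = 10 + (-1)²*159 = 10 + 1*159 = 10 + 159 = 169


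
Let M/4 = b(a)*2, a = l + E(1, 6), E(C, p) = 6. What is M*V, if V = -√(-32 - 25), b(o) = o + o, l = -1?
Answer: -80*I*√57 ≈ -603.99*I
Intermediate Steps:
a = 5 (a = -1 + 6 = 5)
b(o) = 2*o
M = 80 (M = 4*((2*5)*2) = 4*(10*2) = 4*20 = 80)
V = -I*√57 (V = -√(-57) = -I*√57 ≈ -7.5498*I)
M*V = 80*(-I*√57) = -80*I*√57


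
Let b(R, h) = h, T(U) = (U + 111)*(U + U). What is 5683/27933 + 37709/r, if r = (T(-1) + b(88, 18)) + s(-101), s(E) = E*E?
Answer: 370049938/93100689 ≈ 3.9747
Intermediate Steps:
s(E) = E²
T(U) = 2*U*(111 + U) (T(U) = (111 + U)*(2*U) = 2*U*(111 + U))
r = 9999 (r = (2*(-1)*(111 - 1) + 18) + (-101)² = (2*(-1)*110 + 18) + 10201 = (-220 + 18) + 10201 = -202 + 10201 = 9999)
5683/27933 + 37709/r = 5683/27933 + 37709/9999 = 370049938/93100689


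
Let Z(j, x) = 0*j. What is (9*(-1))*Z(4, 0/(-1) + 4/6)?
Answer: 0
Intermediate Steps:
Z(j, x) = 0
(9*(-1))*Z(4, 0/(-1) + 4/6) = (9*(-1))*0 = -9*0 = 0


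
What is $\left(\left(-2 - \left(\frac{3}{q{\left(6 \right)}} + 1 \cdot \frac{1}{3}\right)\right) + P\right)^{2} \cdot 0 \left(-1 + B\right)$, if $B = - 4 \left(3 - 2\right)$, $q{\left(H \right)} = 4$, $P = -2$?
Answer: $0$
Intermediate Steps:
$B = -4$ ($B = \left(-4\right) 1 = -4$)
$\left(\left(-2 - \left(\frac{3}{q{\left(6 \right)}} + 1 \cdot \frac{1}{3}\right)\right) + P\right)^{2} \cdot 0 \left(-1 + B\right) = \left(\left(-2 - \left(\frac{3}{4} + 1 \cdot \frac{1}{3}\right)\right) - 2\right)^{2} \cdot 0 \left(-1 - 4\right) = \left(\left(-2 - \left(3 \cdot \frac{1}{4} + 1 \cdot \frac{1}{3}\right)\right) - 2\right)^{2} \cdot 0 \left(-5\right) = \left(\left(-2 - \left(\frac{3}{4} + \frac{1}{3}\right)\right) - 2\right)^{2} \cdot 0 = \left(\left(-2 - \frac{13}{12}\right) - 2\right)^{2} \cdot 0 = \left(- \frac{37}{12} - 2\right)^{2} \cdot 0 = \left(- \frac{61}{12}\right)^{2} \cdot 0 = \frac{3721}{144} \cdot 0 = 0$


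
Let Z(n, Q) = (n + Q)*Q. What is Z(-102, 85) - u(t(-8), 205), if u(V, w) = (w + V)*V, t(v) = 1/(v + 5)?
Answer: -12391/9 ≈ -1376.8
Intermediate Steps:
Z(n, Q) = Q*(Q + n) (Z(n, Q) = (Q + n)*Q = Q*(Q + n))
t(v) = 1/(5 + v)
u(V, w) = V*(V + w) (u(V, w) = (V + w)*V = V*(V + w))
Z(-102, 85) - u(t(-8), 205) = 85*(85 - 102) - (1/(5 - 8) + 205)/(5 - 8) = 85*(-17) - (1/(-3) + 205)/(-3) = -1445 - (-1)*(-⅓ + 205)/3 = -1445 - (-1)*614/(3*3) = -1445 - 1*(-614/9) = -1445 + 614/9 = -12391/9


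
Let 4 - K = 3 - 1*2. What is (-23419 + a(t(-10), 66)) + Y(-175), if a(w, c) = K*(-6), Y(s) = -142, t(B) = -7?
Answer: -23579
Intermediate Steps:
K = 3 (K = 4 - (3 - 1*2) = 4 - (3 - 2) = 4 - 1*1 = 4 - 1 = 3)
a(w, c) = -18 (a(w, c) = 3*(-6) = -18)
(-23419 + a(t(-10), 66)) + Y(-175) = (-23419 - 18) - 142 = -23437 - 142 = -23579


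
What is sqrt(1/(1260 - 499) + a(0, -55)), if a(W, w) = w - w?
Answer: sqrt(761)/761 ≈ 0.036250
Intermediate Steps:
a(W, w) = 0
sqrt(1/(1260 - 499) + a(0, -55)) = sqrt(1/(1260 - 499) + 0) = sqrt(1/761 + 0) = sqrt(1/761) = sqrt(761)/761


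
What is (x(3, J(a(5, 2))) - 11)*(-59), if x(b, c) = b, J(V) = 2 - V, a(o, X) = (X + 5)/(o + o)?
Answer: 472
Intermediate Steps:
a(o, X) = (5 + X)/(2*o) (a(o, X) = (5 + X)/((2*o)) = (5 + X)*(1/(2*o)) = (5 + X)/(2*o))
(x(3, J(a(5, 2))) - 11)*(-59) = (3 - 11)*(-59) = -8*(-59) = 472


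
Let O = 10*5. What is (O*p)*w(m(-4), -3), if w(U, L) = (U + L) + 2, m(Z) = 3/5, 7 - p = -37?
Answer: -880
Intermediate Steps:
p = 44 (p = 7 - 1*(-37) = 7 + 37 = 44)
m(Z) = ⅗ (m(Z) = 3*(⅕) = ⅗)
w(U, L) = 2 + L + U (w(U, L) = (L + U) + 2 = 2 + L + U)
O = 50
(O*p)*w(m(-4), -3) = (50*44)*(2 - 3 + ⅗) = 2200*(-⅖) = -880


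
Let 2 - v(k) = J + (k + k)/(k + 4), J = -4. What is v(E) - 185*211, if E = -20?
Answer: -78063/2 ≈ -39032.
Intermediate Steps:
v(k) = 6 - 2*k/(4 + k) (v(k) = 2 - (-4 + (k + k)/(k + 4)) = 2 - (-4 + (2*k)/(4 + k)) = 2 - (-4 + 2*k/(4 + k)) = 2 + (4 - 2*k/(4 + k)) = 6 - 2*k/(4 + k))
v(E) - 185*211 = 4*(6 - 20)/(4 - 20) - 185*211 = 4*(-14)/(-16) - 39035 = 4*(-1/16)*(-14) - 39035 = 7/2 - 39035 = -78063/2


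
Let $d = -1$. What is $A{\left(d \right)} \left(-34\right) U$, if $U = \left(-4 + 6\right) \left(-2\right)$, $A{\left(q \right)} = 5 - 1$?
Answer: $544$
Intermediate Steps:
$A{\left(q \right)} = 4$ ($A{\left(q \right)} = 5 - 1 = 4$)
$U = -4$ ($U = 2 \left(-2\right) = -4$)
$A{\left(d \right)} \left(-34\right) U = 4 \left(-34\right) \left(-4\right) = \left(-136\right) \left(-4\right) = 544$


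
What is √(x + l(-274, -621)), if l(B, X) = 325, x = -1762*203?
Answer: I*√357361 ≈ 597.8*I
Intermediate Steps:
x = -357686
√(x + l(-274, -621)) = √(-357686 + 325) = √(-357361) = I*√357361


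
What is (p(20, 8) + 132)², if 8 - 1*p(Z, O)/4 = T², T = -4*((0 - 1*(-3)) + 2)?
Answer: 2062096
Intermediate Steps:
T = -20 (T = -4*((0 + 3) + 2) = -4*(3 + 2) = -4*5 = -20)
p(Z, O) = -1568 (p(Z, O) = 32 - 4*(-20)² = 32 - 4*400 = 32 - 1600 = -1568)
(p(20, 8) + 132)² = (-1568 + 132)² = (-1436)² = 2062096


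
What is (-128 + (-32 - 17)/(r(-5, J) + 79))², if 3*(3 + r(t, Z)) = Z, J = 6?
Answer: 100661089/6084 ≈ 16545.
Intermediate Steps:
r(t, Z) = -3 + Z/3
(-128 + (-32 - 17)/(r(-5, J) + 79))² = (-128 + (-32 - 17)/((-3 + (⅓)*6) + 79))² = (-128 - 49/((-3 + 2) + 79))² = (-128 - 49/(-1 + 79))² = (-128 - 49/78)² = (-10033/78)² = 100661089/6084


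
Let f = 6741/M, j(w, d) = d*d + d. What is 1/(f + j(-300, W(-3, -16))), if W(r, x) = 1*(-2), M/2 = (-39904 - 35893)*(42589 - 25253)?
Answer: 2628033584/5256060427 ≈ 0.50000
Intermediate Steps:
M = -2628033584 (M = 2*((-39904 - 35893)*(42589 - 25253)) = 2*(-75797*17336) = 2*(-1314016792) = -2628033584)
W(r, x) = -2
j(w, d) = d + d² (j(w, d) = d² + d = d + d²)
f = -6741/2628033584 (f = 6741/(-2628033584) = 6741*(-1/2628033584) = -6741/2628033584 ≈ -2.5650e-6)
1/(f + j(-300, W(-3, -16))) = 1/(-6741/2628033584 - 2*(1 - 2)) = 1/(-6741/2628033584 - 2*(-1)) = 1/(-6741/2628033584 + 2) = 1/(5256060427/2628033584) = 2628033584/5256060427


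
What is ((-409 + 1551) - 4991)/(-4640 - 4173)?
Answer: 3849/8813 ≈ 0.43674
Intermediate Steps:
((-409 + 1551) - 4991)/(-4640 - 4173) = (1142 - 4991)/(-8813) = -3849*(-1/8813) = 3849/8813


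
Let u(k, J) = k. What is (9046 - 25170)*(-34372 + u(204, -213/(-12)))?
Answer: 550924832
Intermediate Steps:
(9046 - 25170)*(-34372 + u(204, -213/(-12))) = (9046 - 25170)*(-34372 + 204) = -16124*(-34168) = 550924832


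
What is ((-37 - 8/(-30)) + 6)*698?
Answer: -321778/15 ≈ -21452.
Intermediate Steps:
((-37 - 8/(-30)) + 6)*698 = ((-37 - 8*(-1/30)) + 6)*698 = ((-37 + 4/15) + 6)*698 = (-551/15 + 6)*698 = -461/15*698 = -321778/15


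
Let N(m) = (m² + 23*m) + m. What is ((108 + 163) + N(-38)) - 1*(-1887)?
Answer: 2690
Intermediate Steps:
N(m) = m² + 24*m
((108 + 163) + N(-38)) - 1*(-1887) = ((108 + 163) - 38*(24 - 38)) - 1*(-1887) = (271 - 38*(-14)) + 1887 = (271 + 532) + 1887 = 803 + 1887 = 2690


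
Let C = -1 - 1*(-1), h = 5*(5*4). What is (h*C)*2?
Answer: 0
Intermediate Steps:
h = 100 (h = 5*20 = 100)
C = 0 (C = -1 + 1 = 0)
(h*C)*2 = (100*0)*2 = 0*2 = 0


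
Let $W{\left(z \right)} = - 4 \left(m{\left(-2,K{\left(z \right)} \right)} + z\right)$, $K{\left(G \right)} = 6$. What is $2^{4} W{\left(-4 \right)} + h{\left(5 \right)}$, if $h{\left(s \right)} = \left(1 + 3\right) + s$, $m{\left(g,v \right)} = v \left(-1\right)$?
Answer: $649$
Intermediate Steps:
$m{\left(g,v \right)} = - v$
$W{\left(z \right)} = 24 - 4 z$ ($W{\left(z \right)} = - 4 \left(\left(-1\right) 6 + z\right) = - 4 \left(-6 + z\right) = 24 - 4 z$)
$h{\left(s \right)} = 4 + s$
$2^{4} W{\left(-4 \right)} + h{\left(5 \right)} = 2^{4} \left(24 - -16\right) + \left(4 + 5\right) = 16 \left(24 + 16\right) + 9 = 16 \cdot 40 + 9 = 640 + 9 = 649$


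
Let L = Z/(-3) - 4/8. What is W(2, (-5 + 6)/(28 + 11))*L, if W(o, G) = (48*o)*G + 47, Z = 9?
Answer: -4501/26 ≈ -173.12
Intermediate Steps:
W(o, G) = 47 + 48*G*o (W(o, G) = 48*G*o + 47 = 47 + 48*G*o)
L = -7/2 (L = 9/(-3) - 4/8 = 9*(-⅓) - 4*⅛ = -3 - ½ = -7/2 ≈ -3.5000)
W(2, (-5 + 6)/(28 + 11))*L = (47 + 48*((-5 + 6)/(28 + 11))*2)*(-7/2) = (47 + 48*(1/39)*2)*(-7/2) = (47 + 32/13)*(-7/2) = (643/13)*(-7/2) = -4501/26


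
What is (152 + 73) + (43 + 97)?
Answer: 365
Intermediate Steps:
(152 + 73) + (43 + 97) = 225 + 140 = 365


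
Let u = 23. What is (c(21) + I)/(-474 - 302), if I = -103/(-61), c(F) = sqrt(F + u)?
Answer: -103/47336 - sqrt(11)/388 ≈ -0.010724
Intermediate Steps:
c(F) = sqrt(23 + F) (c(F) = sqrt(F + 23) = sqrt(23 + F))
I = 103/61 (I = -103*(-1/61) = 103/61 ≈ 1.6885)
(c(21) + I)/(-474 - 302) = (sqrt(23 + 21) + 103/61)/(-474 - 302) = (sqrt(44) + 103/61)/(-776) = -(2*sqrt(11) + 103/61)/776 = -(103/61 + 2*sqrt(11))/776 = -103/47336 - sqrt(11)/388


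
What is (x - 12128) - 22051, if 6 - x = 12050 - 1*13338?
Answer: -32885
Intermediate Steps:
x = 1294 (x = 6 - (12050 - 1*13338) = 6 - (12050 - 13338) = 6 - 1*(-1288) = 6 + 1288 = 1294)
(x - 12128) - 22051 = (1294 - 12128) - 22051 = -10834 - 22051 = -32885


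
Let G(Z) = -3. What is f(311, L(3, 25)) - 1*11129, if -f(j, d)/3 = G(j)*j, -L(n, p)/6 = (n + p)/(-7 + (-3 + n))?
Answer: -8330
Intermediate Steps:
L(n, p) = -6*(n + p)/(-10 + n) (L(n, p) = -6*(n + p)/(-7 + (-3 + n)) = -6*(n + p)/(-10 + n))
f(j, d) = 9*j (f(j, d) = -(-9)*j = 9*j)
f(311, L(3, 25)) - 1*11129 = 9*311 - 1*11129 = 2799 - 11129 = -8330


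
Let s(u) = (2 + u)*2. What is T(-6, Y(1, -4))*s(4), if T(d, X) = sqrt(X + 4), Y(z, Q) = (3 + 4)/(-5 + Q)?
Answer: 4*sqrt(29) ≈ 21.541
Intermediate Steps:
Y(z, Q) = 7/(-5 + Q)
s(u) = 4 + 2*u
T(d, X) = sqrt(4 + X)
T(-6, Y(1, -4))*s(4) = sqrt(4 + 7/(-5 - 4))*(4 + 2*4) = sqrt(4 + 7/(-9))*(4 + 8) = sqrt(4 + 7*(-1/9))*12 = sqrt(4 - 7/9)*12 = sqrt(29/9)*12 = (sqrt(29)/3)*12 = 4*sqrt(29)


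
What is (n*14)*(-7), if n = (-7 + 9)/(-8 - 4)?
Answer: 49/3 ≈ 16.333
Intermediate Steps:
n = -⅙ (n = 2/(-12) = 2*(-1/12) = -⅙ ≈ -0.16667)
(n*14)*(-7) = -⅙*14*(-7) = -7/3*(-7) = 49/3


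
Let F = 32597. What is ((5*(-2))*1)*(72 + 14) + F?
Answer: 31737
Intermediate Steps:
((5*(-2))*1)*(72 + 14) + F = ((5*(-2))*1)*(72 + 14) + 32597 = -10*1*86 + 32597 = -10*86 + 32597 = -860 + 32597 = 31737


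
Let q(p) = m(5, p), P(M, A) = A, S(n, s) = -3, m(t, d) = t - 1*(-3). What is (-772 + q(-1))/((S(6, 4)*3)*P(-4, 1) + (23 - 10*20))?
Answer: 382/93 ≈ 4.1075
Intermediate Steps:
m(t, d) = 3 + t (m(t, d) = t + 3 = 3 + t)
q(p) = 8 (q(p) = 3 + 5 = 8)
(-772 + q(-1))/((S(6, 4)*3)*P(-4, 1) + (23 - 10*20)) = (-772 + 8)/(-3*3*1 + (23 - 10*20)) = -764/(-9*1 + (23 - 200)) = -764/(-9 - 177) = -764/(-186) = -764*(-1/186) = 382/93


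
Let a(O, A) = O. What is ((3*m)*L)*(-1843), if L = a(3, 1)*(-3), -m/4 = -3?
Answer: 597132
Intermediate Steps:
m = 12 (m = -4*(-3) = 12)
L = -9 (L = 3*(-3) = -9)
((3*m)*L)*(-1843) = ((3*12)*(-9))*(-1843) = (36*(-9))*(-1843) = -324*(-1843) = 597132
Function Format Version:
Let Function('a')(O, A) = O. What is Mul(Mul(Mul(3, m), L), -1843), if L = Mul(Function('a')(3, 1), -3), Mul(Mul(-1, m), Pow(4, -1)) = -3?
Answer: 597132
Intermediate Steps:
m = 12 (m = Mul(-4, -3) = 12)
L = -9 (L = Mul(3, -3) = -9)
Mul(Mul(Mul(3, m), L), -1843) = Mul(Mul(Mul(3, 12), -9), -1843) = Mul(Mul(36, -9), -1843) = Mul(-324, -1843) = 597132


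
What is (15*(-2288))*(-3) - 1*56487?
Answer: 46473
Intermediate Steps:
(15*(-2288))*(-3) - 1*56487 = -34320*(-3) - 56487 = 102960 - 56487 = 46473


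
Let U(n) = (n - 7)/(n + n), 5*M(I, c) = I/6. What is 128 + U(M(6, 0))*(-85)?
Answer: 1573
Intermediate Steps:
M(I, c) = I/30 (M(I, c) = (I/6)/5 = I/30)
U(n) = (-7 + n)/(2*n) (U(n) = (-7 + n)/((2*n)) = (-7 + n)*(1/(2*n)) = (-7 + n)/(2*n))
128 + U(M(6, 0))*(-85) = 128 + ((-7 + (1/30)*6)/(2*(((1/30)*6))))*(-85) = 128 + ((-7 + ⅕)/(2*(⅕)))*(-85) = 128 + ((½)*5*(-34/5))*(-85) = 128 - 17*(-85) = 128 + 1445 = 1573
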